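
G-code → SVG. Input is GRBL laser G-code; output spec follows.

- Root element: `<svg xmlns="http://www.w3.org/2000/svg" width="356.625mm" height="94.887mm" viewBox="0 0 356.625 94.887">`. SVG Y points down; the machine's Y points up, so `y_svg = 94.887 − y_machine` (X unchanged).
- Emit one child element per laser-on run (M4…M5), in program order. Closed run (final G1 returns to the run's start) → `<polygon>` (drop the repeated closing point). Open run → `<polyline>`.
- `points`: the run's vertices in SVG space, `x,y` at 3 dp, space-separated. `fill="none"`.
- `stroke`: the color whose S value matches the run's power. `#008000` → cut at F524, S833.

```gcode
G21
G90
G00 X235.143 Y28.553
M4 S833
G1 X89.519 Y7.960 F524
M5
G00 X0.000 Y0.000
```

Machine Y-up, SVG Y-down with viewBox height 94.887, so y_svg = 94.887 − y_machine; X carries over. Every run uses S833, so all elements get stroke `#008000` (cut).

Run 1: The run is open, so emit a `<polyline>` with points (Y-flipped): 235.143,66.334 89.519,86.927.

<svg xmlns="http://www.w3.org/2000/svg" width="356.625mm" height="94.887mm" viewBox="0 0 356.625 94.887">
  <polyline points="235.143,66.334 89.519,86.927" fill="none" stroke="#008000"/>
</svg>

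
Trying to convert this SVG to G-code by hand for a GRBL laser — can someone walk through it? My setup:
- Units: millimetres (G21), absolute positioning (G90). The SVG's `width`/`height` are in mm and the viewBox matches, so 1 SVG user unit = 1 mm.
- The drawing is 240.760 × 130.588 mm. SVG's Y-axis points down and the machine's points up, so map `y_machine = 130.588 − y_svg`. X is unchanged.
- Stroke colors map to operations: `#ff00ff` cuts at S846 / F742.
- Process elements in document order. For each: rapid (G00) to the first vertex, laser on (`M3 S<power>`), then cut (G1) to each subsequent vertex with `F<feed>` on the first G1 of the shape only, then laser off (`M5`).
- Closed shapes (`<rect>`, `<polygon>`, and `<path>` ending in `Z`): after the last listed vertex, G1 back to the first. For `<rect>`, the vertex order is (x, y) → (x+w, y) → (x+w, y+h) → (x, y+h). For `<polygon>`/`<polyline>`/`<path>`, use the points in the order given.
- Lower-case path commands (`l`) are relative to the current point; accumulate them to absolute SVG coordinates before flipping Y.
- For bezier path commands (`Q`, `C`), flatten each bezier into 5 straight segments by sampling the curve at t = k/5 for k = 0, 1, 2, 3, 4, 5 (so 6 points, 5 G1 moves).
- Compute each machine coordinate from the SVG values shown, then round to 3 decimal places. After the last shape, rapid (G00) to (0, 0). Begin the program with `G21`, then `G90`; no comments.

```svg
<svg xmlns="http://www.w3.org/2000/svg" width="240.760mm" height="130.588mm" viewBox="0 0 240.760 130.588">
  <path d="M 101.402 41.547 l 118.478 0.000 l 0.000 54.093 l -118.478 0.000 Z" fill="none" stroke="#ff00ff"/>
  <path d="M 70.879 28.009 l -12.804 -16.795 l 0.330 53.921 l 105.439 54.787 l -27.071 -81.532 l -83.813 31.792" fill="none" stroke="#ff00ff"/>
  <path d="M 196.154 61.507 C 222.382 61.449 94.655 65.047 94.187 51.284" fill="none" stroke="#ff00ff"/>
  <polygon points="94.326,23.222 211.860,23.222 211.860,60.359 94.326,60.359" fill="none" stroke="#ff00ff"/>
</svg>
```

Since the viewBox matches the mm dimensions, user units are millimetres directly. The only transform is the Y-flip y_m = 130.588 − y_svg.

Shape 1 is a rectangle drawn with `<path>`. Its stroke #ff00ff means cut at S846, F742. After flipping Y the toolpath is (101.402,89.041) → (219.880,89.041) → (219.880,34.948) → (101.402,34.948) → (101.402,89.041), returning to the start.

Shape 2 is a open polyline drawn with `<path>`. Its stroke #ff00ff means cut at S846, F742. After flipping Y the toolpath is (70.879,102.579) → (58.075,119.374) → (58.405,65.453) → (163.844,10.666) → (136.773,92.198) → (52.960,60.406).

Shape 3 is a cubic bezier drawn with `<path>`. Its stroke #ff00ff means cut at S846, F742. After flipping Y the toolpath is (196.154,69.081) → (195.666,68.845) → (171.727,68.741) → (137.835,69.777) → (107.489,72.961) → (94.187,79.304).

Shape 4 is a rectangle drawn with `<polygon>`. Its stroke #ff00ff means cut at S846, F742. After flipping Y the toolpath is (94.326,107.366) → (211.860,107.366) → (211.860,70.229) → (94.326,70.229) → (94.326,107.366), returning to the start.

G21
G90
G00 X101.402 Y89.041
M3 S846
G1 X219.880 Y89.041 F742
G1 X219.880 Y34.948
G1 X101.402 Y34.948
G1 X101.402 Y89.041
M5
G00 X70.879 Y102.579
M3 S846
G1 X58.075 Y119.374 F742
G1 X58.405 Y65.453
G1 X163.844 Y10.666
G1 X136.773 Y92.198
G1 X52.960 Y60.406
M5
G00 X196.154 Y69.081
M3 S846
G1 X195.666 Y68.845 F742
G1 X171.727 Y68.741
G1 X137.835 Y69.777
G1 X107.489 Y72.961
G1 X94.187 Y79.304
M5
G00 X94.326 Y107.366
M3 S846
G1 X211.860 Y107.366 F742
G1 X211.860 Y70.229
G1 X94.326 Y70.229
G1 X94.326 Y107.366
M5
G00 X0.000 Y0.000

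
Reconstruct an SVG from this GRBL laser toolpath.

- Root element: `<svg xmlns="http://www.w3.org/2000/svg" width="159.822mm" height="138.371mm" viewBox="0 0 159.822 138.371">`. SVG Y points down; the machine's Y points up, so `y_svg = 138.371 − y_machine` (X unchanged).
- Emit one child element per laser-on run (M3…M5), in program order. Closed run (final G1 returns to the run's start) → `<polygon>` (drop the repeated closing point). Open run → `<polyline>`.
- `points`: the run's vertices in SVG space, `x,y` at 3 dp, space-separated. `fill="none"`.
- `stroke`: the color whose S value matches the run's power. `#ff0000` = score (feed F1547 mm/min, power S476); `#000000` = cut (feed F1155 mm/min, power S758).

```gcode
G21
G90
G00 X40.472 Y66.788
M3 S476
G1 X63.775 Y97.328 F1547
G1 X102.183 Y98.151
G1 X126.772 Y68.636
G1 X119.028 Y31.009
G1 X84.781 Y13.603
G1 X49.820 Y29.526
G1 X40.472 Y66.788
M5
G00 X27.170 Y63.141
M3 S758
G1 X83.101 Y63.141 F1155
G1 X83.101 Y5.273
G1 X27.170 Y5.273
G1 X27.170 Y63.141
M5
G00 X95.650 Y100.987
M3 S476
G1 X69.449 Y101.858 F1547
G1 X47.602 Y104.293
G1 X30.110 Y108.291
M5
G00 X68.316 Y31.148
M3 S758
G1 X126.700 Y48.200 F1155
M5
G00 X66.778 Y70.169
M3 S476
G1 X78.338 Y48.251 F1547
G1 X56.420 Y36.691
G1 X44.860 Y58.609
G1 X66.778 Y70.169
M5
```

Machine Y-up, SVG Y-down with viewBox height 138.371, so y_svg = 138.371 − y_machine; X carries over.

Run 1: power S476 maps to stroke `#ff0000` (score). The run returns to its start, so emit a `<polygon>` with points (Y-flipped): 40.472,71.583 63.775,41.043 102.183,40.220 126.772,69.735 119.028,107.362 84.781,124.768 49.820,108.845.

Run 2: S758 ⇒ cut layer `#000000`. The run returns to its start, so emit a `<polygon>` with points (Y-flipped): 27.170,75.230 83.101,75.230 83.101,133.098 27.170,133.098.

Run 3: the run's S476 means `#ff0000` (score). The run is open, so emit a `<polyline>` with points (Y-flipped): 95.650,37.384 69.449,36.513 47.602,34.078 30.110,30.080.

Run 4: power S758 maps to stroke `#000000` (cut). The run is open, so emit a `<polyline>` with points (Y-flipped): 68.316,107.223 126.700,90.171.

Run 5: S476 ⇒ score layer `#ff0000`. The run returns to its start, so emit a `<polygon>` with points (Y-flipped): 66.778,68.202 78.338,90.120 56.420,101.680 44.860,79.762.

<svg xmlns="http://www.w3.org/2000/svg" width="159.822mm" height="138.371mm" viewBox="0 0 159.822 138.371">
  <polygon points="40.472,71.583 63.775,41.043 102.183,40.220 126.772,69.735 119.028,107.362 84.781,124.768 49.820,108.845" fill="none" stroke="#ff0000"/>
  <polygon points="27.170,75.230 83.101,75.230 83.101,133.098 27.170,133.098" fill="none" stroke="#000000"/>
  <polyline points="95.650,37.384 69.449,36.513 47.602,34.078 30.110,30.080" fill="none" stroke="#ff0000"/>
  <polyline points="68.316,107.223 126.700,90.171" fill="none" stroke="#000000"/>
  <polygon points="66.778,68.202 78.338,90.120 56.420,101.680 44.860,79.762" fill="none" stroke="#ff0000"/>
</svg>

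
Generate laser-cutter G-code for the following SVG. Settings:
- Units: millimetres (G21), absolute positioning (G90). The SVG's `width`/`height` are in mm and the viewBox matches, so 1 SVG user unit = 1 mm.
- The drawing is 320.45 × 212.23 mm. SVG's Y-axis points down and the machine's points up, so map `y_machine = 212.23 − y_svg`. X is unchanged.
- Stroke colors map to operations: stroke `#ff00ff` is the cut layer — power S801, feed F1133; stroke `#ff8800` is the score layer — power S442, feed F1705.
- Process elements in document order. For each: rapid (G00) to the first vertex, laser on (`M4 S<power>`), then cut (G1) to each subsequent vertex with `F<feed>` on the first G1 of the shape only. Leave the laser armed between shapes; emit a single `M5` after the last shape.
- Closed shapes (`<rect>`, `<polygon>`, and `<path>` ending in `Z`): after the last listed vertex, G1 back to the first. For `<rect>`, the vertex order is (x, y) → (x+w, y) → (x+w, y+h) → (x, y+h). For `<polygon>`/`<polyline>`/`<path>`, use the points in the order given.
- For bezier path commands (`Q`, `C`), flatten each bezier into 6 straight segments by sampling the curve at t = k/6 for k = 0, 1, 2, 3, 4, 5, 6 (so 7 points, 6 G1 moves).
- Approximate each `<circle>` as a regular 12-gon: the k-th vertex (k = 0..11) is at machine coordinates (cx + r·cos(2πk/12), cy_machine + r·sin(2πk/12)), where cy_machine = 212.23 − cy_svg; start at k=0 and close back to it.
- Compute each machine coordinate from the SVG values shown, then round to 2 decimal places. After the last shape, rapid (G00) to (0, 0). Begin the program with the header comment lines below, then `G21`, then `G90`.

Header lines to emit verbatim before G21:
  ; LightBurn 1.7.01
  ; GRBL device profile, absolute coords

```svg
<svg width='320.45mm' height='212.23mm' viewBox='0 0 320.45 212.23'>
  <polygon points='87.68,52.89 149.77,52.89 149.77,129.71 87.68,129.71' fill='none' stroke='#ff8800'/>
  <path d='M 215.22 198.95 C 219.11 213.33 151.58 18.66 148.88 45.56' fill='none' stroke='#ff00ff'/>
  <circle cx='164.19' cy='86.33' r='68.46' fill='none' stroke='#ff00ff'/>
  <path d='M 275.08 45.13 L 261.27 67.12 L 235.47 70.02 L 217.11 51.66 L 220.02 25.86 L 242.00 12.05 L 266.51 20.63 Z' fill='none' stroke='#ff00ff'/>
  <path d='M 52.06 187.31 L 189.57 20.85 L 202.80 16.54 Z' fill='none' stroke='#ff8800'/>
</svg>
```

1 u = 1 mm; y_m = 212.23 − y.

[1] `<polygon>` rectangle, #ff8800→score S442 F1705: (87.68,159.34) → (149.77,159.34) → (149.77,82.52) → (87.68,82.52) → (87.68,159.34) (closed)

[2] `<path>` cubic bezier, #ff00ff→cut S801 F1133: (215.22,13.28) → (211.84,21.52) → (200.35,52.63) → (184.52,94.67) → (168.14,135.66) → (155.00,163.65) → (148.88,166.67)

[3] `<circle>` circle, #ff00ff→cut S801 F1133: (232.65,125.90) → (223.48,160.13) → (198.42,185.19) → (164.19,194.36) → (129.96,185.19) → (104.90,160.13) → (95.73,125.90) → (104.90,91.67) → (129.96,66.61) → (164.19,57.44) → (198.42,66.61) → (223.48,91.67) → (232.65,125.90) (closed)

[4] `<path>` regular polygon, #ff00ff→cut S801 F1133: (275.08,167.10) → (261.27,145.11) → (235.47,142.21) → (217.11,160.57) → (220.02,186.37) → (242.00,200.18) → (266.51,191.60) → (275.08,167.10) (closed)

[5] `<path>` closed polygon, #ff8800→score S442 F1705: (52.06,24.92) → (189.57,191.38) → (202.80,195.69) → (52.06,24.92) (closed)

; LightBurn 1.7.01
; GRBL device profile, absolute coords
G21
G90
G00 X87.68 Y159.34
M4 S442
G1 X149.77 Y159.34 F1705
G1 X149.77 Y82.52
G1 X87.68 Y82.52
G1 X87.68 Y159.34
G00 X215.22 Y13.28
M4 S801
G1 X211.84 Y21.52 F1133
G1 X200.35 Y52.63
G1 X184.52 Y94.67
G1 X168.14 Y135.66
G1 X155.00 Y163.65
G1 X148.88 Y166.67
G00 X232.65 Y125.90
M4 S801
G1 X223.48 Y160.13 F1133
G1 X198.42 Y185.19
G1 X164.19 Y194.36
G1 X129.96 Y185.19
G1 X104.90 Y160.13
G1 X95.73 Y125.90
G1 X104.90 Y91.67
G1 X129.96 Y66.61
G1 X164.19 Y57.44
G1 X198.42 Y66.61
G1 X223.48 Y91.67
G1 X232.65 Y125.90
G00 X275.08 Y167.10
M4 S801
G1 X261.27 Y145.11 F1133
G1 X235.47 Y142.21
G1 X217.11 Y160.57
G1 X220.02 Y186.37
G1 X242.00 Y200.18
G1 X266.51 Y191.60
G1 X275.08 Y167.10
G00 X52.06 Y24.92
M4 S442
G1 X189.57 Y191.38 F1705
G1 X202.80 Y195.69
G1 X52.06 Y24.92
M5
G00 X0.00 Y0.00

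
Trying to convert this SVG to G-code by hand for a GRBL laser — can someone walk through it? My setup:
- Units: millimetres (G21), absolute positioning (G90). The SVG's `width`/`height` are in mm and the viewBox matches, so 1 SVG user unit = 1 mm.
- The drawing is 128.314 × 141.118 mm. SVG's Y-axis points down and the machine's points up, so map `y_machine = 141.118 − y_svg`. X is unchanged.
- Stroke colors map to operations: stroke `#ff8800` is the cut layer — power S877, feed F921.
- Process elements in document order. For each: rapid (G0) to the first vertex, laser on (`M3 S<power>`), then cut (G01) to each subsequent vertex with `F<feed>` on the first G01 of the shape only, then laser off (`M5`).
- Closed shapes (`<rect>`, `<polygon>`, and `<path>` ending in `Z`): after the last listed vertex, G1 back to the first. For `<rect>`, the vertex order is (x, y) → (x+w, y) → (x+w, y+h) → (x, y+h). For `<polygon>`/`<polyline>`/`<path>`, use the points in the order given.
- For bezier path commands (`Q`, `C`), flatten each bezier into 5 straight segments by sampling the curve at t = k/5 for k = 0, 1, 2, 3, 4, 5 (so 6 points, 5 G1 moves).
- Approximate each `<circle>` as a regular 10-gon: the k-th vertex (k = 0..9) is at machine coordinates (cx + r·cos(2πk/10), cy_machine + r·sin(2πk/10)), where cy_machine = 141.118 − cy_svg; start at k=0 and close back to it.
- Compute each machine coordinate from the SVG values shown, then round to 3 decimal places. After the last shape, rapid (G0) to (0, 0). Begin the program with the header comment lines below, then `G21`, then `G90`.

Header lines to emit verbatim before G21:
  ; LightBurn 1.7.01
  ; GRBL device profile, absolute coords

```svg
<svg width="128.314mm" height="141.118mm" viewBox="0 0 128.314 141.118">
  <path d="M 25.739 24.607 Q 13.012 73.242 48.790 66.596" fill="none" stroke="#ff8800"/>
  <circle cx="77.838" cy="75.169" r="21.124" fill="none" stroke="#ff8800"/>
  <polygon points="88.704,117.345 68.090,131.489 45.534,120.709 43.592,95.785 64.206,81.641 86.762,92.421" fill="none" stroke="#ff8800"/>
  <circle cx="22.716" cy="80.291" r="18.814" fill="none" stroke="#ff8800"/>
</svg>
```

Since the viewBox matches the mm dimensions, user units are millimetres directly. The only transform is the Y-flip y_m = 141.118 − y_svg.

Shape 1 is a quadratic bezier drawn with `<path>`. Its stroke #ff8800 means cut at S877, F921. After flipping Y the toolpath is (25.739,116.511) → (22.588,99.268) → (23.318,86.448) → (27.928,78.050) → (36.419,74.075) → (48.790,74.522).

Shape 2 is a circle drawn with `<circle>`. Its stroke #ff8800 means cut at S877, F921. After flipping Y the toolpath is (98.962,65.949) → (94.928,78.365) → (84.366,86.039) → (71.310,86.039) → (60.748,78.365) → (56.714,65.949) → (60.748,53.533) → (71.310,45.859) → (84.366,45.859) → (94.928,53.533) → (98.962,65.949), returning to the start.

Shape 3 is a regular polygon drawn with `<polygon>`. Its stroke #ff8800 means cut at S877, F921. After flipping Y the toolpath is (88.704,23.773) → (68.090,9.629) → (45.534,20.409) → (43.592,45.333) → (64.206,59.477) → (86.762,48.697) → (88.704,23.773), returning to the start.

Shape 4 is a circle drawn with `<circle>`. Its stroke #ff8800 means cut at S877, F921. After flipping Y the toolpath is (41.530,60.827) → (37.937,71.886) → (28.530,78.720) → (16.902,78.720) → (7.495,71.886) → (3.902,60.827) → (7.495,49.768) → (16.902,42.934) → (28.530,42.934) → (37.937,49.768) → (41.530,60.827), returning to the start.

; LightBurn 1.7.01
; GRBL device profile, absolute coords
G21
G90
G0 X25.739 Y116.511
M3 S877
G01 X22.588 Y99.268 F921
G01 X23.318 Y86.448
G01 X27.928 Y78.050
G01 X36.419 Y74.075
G01 X48.790 Y74.522
M5
G0 X98.962 Y65.949
M3 S877
G01 X94.928 Y78.365 F921
G01 X84.366 Y86.039
G01 X71.310 Y86.039
G01 X60.748 Y78.365
G01 X56.714 Y65.949
G01 X60.748 Y53.533
G01 X71.310 Y45.859
G01 X84.366 Y45.859
G01 X94.928 Y53.533
G01 X98.962 Y65.949
M5
G0 X88.704 Y23.773
M3 S877
G01 X68.090 Y9.629 F921
G01 X45.534 Y20.409
G01 X43.592 Y45.333
G01 X64.206 Y59.477
G01 X86.762 Y48.697
G01 X88.704 Y23.773
M5
G0 X41.530 Y60.827
M3 S877
G01 X37.937 Y71.886 F921
G01 X28.530 Y78.720
G01 X16.902 Y78.720
G01 X7.495 Y71.886
G01 X3.902 Y60.827
G01 X7.495 Y49.768
G01 X16.902 Y42.934
G01 X28.530 Y42.934
G01 X37.937 Y49.768
G01 X41.530 Y60.827
M5
G0 X0.000 Y0.000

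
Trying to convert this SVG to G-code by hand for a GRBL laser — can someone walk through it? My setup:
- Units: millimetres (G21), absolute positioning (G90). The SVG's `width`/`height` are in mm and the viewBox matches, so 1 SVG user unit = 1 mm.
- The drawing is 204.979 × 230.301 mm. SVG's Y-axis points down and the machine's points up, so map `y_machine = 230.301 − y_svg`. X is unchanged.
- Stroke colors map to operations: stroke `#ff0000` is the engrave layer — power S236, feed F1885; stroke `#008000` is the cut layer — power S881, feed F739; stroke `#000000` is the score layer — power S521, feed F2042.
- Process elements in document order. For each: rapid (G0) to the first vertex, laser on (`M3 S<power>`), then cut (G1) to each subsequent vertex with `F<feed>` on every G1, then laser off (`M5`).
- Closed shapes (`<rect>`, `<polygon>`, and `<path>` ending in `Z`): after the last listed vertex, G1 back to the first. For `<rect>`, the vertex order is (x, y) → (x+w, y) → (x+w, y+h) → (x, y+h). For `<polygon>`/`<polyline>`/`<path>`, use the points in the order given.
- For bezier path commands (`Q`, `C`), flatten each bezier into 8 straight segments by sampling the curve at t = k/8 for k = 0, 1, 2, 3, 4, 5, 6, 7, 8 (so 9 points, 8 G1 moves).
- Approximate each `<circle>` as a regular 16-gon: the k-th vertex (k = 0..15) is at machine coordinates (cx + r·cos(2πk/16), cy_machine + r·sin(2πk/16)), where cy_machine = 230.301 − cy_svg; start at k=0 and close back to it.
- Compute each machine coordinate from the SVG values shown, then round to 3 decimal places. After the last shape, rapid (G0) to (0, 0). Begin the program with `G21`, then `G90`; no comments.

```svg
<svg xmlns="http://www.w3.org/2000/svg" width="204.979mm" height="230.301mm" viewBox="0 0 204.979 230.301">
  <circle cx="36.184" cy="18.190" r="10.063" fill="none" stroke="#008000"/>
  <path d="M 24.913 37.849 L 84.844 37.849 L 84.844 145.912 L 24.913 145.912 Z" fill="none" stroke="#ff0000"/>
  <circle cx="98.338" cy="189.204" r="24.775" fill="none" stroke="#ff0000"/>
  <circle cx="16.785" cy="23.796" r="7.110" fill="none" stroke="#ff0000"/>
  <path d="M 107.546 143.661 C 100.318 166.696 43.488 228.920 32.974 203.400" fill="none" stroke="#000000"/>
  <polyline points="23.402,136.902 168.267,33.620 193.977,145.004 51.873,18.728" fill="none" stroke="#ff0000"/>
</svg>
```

G21
G90
G0 X46.247 Y212.111
M3 S881
G1 X45.481 Y215.962 F739
G1 X43.300 Y219.227 F739
G1 X40.035 Y221.408 F739
G1 X36.184 Y222.174 F739
G1 X32.333 Y221.408 F739
G1 X29.068 Y219.227 F739
G1 X26.887 Y215.962 F739
G1 X26.121 Y212.111 F739
G1 X26.887 Y208.260 F739
G1 X29.068 Y204.995 F739
G1 X32.333 Y202.814 F739
G1 X36.184 Y202.048 F739
G1 X40.035 Y202.814 F739
G1 X43.300 Y204.995 F739
G1 X45.481 Y208.260 F739
G1 X46.247 Y212.111 F739
M5
G0 X24.913 Y192.452
M3 S236
G1 X84.844 Y192.452 F1885
G1 X84.844 Y84.389 F1885
G1 X24.913 Y84.389 F1885
G1 X24.913 Y192.452 F1885
M5
G0 X123.113 Y41.097
M3 S236
G1 X121.227 Y50.578 F1885
G1 X115.857 Y58.616 F1885
G1 X107.819 Y63.986 F1885
G1 X98.338 Y65.872 F1885
G1 X88.857 Y63.986 F1885
G1 X80.819 Y58.616 F1885
G1 X75.449 Y50.578 F1885
G1 X73.563 Y41.097 F1885
G1 X75.449 Y31.616 F1885
G1 X80.819 Y23.578 F1885
G1 X88.857 Y18.208 F1885
G1 X98.338 Y16.322 F1885
G1 X107.819 Y18.208 F1885
G1 X115.857 Y23.578 F1885
G1 X121.227 Y31.616 F1885
G1 X123.113 Y41.097 F1885
M5
G0 X23.895 Y206.505
M3 S236
G1 X23.354 Y209.226 F1885
G1 X21.813 Y211.533 F1885
G1 X19.506 Y213.074 F1885
G1 X16.785 Y213.615 F1885
G1 X14.064 Y213.074 F1885
G1 X11.757 Y211.533 F1885
G1 X10.216 Y209.226 F1885
G1 X9.675 Y206.505 F1885
G1 X10.216 Y203.784 F1885
G1 X11.757 Y201.477 F1885
G1 X14.064 Y199.936 F1885
G1 X16.785 Y199.395 F1885
G1 X19.506 Y199.936 F1885
G1 X21.813 Y201.477 F1885
G1 X23.354 Y203.784 F1885
G1 X23.895 Y206.505 F1885
M5
G0 X107.546 Y86.640
M3 S521
G1 X102.698 Y76.413 F2042
G1 X94.323 Y63.999 F2042
G1 X83.547 Y50.886 F2042
G1 X71.492 Y38.562 F2042
G1 X59.284 Y28.514 F2042
G1 X48.045 Y22.230 F2042
G1 X38.900 Y21.196 F2042
G1 X32.974 Y26.901 F2042
M5
G0 X23.402 Y93.399
M3 S236
G1 X168.267 Y196.681 F1885
G1 X193.977 Y85.297 F1885
G1 X51.873 Y211.573 F1885
M5
G0 X0.000 Y0.000

viewBox `0 0 204.979 230.301` with mm width/height → 1 unit = 1 mm. Flip: y_m = 230.301 − y_svg.

**Shape 1** — `<circle>` circle, stroke `#008000` → cut (S881, F739). Machine vertices: (46.247,212.111) → (45.481,215.962) → (43.300,219.227) → (40.035,221.408) → (36.184,222.174) → (32.333,221.408) → (29.068,219.227) → (26.887,215.962) → (26.121,212.111) → (26.887,208.260) → (29.068,204.995) → (32.333,202.814) → (36.184,202.048) → (40.035,202.814) → (43.300,204.995) → (45.481,208.260) → (46.247,212.111). Closed: final G1 returns to the first vertex.

**Shape 2** — `<path>` rectangle, stroke `#ff0000` → engrave (S236, F1885). Machine vertices: (24.913,192.452) → (84.844,192.452) → (84.844,84.389) → (24.913,84.389) → (24.913,192.452). Closed: final G1 returns to the first vertex.

**Shape 3** — `<circle>` circle, stroke `#ff0000` → engrave (S236, F1885). Machine vertices: (123.113,41.097) → (121.227,50.578) → (115.857,58.616) → (107.819,63.986) → (98.338,65.872) → (88.857,63.986) → (80.819,58.616) → (75.449,50.578) → (73.563,41.097) → (75.449,31.616) → (80.819,23.578) → (88.857,18.208) → (98.338,16.322) → (107.819,18.208) → (115.857,23.578) → (121.227,31.616) → (123.113,41.097). Closed: final G1 returns to the first vertex.

**Shape 4** — `<circle>` circle, stroke `#ff0000` → engrave (S236, F1885). Machine vertices: (23.895,206.505) → (23.354,209.226) → (21.813,211.533) → (19.506,213.074) → (16.785,213.615) → (14.064,213.074) → (11.757,211.533) → (10.216,209.226) → (9.675,206.505) → (10.216,203.784) → (11.757,201.477) → (14.064,199.936) → (16.785,199.395) → (19.506,199.936) → (21.813,201.477) → (23.354,203.784) → (23.895,206.505). Closed: final G1 returns to the first vertex.

**Shape 5** — `<path>` cubic bezier, stroke `#000000` → score (S521, F2042). Control points (SVG): P0=(107.546,143.661), P1=(100.318,166.696), P2=(43.488,228.920), P3=(32.974,203.400); sampled at t=k/8. Machine vertices: (107.546,86.640) → (102.698,76.413) → (94.323,63.999) → (83.547,50.886) → (71.492,38.562) → (59.284,28.514) → (48.045,22.230) → (38.900,21.196) → (32.974,26.901). Open path.

**Shape 6** — `<polyline>` open polyline, stroke `#ff0000` → engrave (S236, F1885). Machine vertices: (23.402,93.399) → (168.267,196.681) → (193.977,85.297) → (51.873,211.573). Open path.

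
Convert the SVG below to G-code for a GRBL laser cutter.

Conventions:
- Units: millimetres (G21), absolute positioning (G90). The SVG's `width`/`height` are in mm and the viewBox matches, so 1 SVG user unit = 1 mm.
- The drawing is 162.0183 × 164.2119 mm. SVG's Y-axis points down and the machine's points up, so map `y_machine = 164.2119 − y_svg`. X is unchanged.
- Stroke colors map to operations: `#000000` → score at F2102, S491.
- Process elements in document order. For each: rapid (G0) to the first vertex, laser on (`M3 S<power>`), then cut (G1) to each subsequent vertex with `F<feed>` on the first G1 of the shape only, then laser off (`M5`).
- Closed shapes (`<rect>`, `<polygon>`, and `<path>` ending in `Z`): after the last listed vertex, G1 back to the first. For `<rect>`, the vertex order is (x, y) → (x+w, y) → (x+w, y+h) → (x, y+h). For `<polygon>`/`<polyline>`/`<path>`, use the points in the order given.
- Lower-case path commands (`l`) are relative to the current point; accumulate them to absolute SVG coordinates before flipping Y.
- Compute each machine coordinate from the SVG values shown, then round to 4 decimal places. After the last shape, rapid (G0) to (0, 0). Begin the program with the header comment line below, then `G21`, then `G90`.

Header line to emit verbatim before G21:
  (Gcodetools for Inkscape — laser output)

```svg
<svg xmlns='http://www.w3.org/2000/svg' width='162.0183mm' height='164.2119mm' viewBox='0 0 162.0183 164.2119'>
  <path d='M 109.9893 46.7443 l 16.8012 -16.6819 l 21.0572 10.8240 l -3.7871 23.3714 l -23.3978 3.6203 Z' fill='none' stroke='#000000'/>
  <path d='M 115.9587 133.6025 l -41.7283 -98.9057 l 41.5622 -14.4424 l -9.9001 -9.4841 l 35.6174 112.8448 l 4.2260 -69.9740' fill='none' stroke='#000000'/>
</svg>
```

1 u = 1 mm; y_m = 164.2119 − y.

[1] `<path>` regular polygon, #000000→score S491 F2102: (109.9893,117.4676) → (126.7905,134.1495) → (147.8477,123.3255) → (144.0606,99.9541) → (120.6628,96.3338) → (109.9893,117.4676) (closed)

[2] `<path>` open polyline, #000000→score S491 F2102: (115.9587,30.6094) → (74.2304,129.5151) → (115.7926,143.9575) → (105.8925,153.4416) → (141.5099,40.5968) → (145.7359,110.5708)

(Gcodetools for Inkscape — laser output)
G21
G90
G0 X109.9893 Y117.4676
M3 S491
G1 X126.7905 Y134.1495 F2102
G1 X147.8477 Y123.3255
G1 X144.0606 Y99.9541
G1 X120.6628 Y96.3338
G1 X109.9893 Y117.4676
M5
G0 X115.9587 Y30.6094
M3 S491
G1 X74.2304 Y129.5151 F2102
G1 X115.7926 Y143.9575
G1 X105.8925 Y153.4416
G1 X141.5099 Y40.5968
G1 X145.7359 Y110.5708
M5
G0 X0.0000 Y0.0000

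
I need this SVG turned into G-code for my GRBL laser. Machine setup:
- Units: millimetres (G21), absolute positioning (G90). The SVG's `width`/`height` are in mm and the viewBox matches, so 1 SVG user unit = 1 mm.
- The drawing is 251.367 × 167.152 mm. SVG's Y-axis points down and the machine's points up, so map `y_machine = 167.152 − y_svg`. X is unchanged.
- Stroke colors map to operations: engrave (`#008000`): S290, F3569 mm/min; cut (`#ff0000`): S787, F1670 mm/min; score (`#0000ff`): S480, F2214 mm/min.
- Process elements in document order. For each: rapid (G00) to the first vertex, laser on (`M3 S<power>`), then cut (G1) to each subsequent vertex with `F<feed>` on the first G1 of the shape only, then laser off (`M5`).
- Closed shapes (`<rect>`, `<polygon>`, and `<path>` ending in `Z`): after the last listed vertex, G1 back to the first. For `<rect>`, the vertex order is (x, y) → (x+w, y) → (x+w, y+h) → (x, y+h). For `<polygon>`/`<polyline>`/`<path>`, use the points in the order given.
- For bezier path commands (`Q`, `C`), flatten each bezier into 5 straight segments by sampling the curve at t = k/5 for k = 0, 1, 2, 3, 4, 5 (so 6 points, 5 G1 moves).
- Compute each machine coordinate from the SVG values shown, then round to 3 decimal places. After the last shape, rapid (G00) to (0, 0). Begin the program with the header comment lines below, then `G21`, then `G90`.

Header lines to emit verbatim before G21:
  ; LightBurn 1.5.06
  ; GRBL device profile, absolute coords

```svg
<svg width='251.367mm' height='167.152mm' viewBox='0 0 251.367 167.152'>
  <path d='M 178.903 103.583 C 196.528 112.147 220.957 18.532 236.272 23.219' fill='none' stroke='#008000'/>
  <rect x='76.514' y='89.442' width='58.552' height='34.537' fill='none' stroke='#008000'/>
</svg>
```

viewBox `0 0 251.367 167.152` with mm width/height → 1 unit = 1 mm. Flip: y_m = 167.152 − y_svg.

**Shape 1** — `<path>` cubic bezier, stroke `#008000` → engrave (S290, F3569). Control points (SVG): P0=(178.903,103.583), P1=(196.528,112.147), P2=(220.957,18.532), P3=(236.272,23.219); sampled at t=k/5. Machine vertices: (178.903,63.569) → (190.167,69.088) → (202.300,89.507) → (214.538,115.203) → (226.117,136.553) → (236.272,143.933). Open path.

**Shape 2** — `<rect>` rectangle, stroke `#008000` → engrave (S290, F3569). Machine vertices: (76.514,77.710) → (135.066,77.710) → (135.066,43.173) → (76.514,43.173) → (76.514,77.710). Closed: final G1 returns to the first vertex.

; LightBurn 1.5.06
; GRBL device profile, absolute coords
G21
G90
G00 X178.903 Y63.569
M3 S290
G1 X190.167 Y69.088 F3569
G1 X202.300 Y89.507
G1 X214.538 Y115.203
G1 X226.117 Y136.553
G1 X236.272 Y143.933
M5
G00 X76.514 Y77.710
M3 S290
G1 X135.066 Y77.710 F3569
G1 X135.066 Y43.173
G1 X76.514 Y43.173
G1 X76.514 Y77.710
M5
G00 X0.000 Y0.000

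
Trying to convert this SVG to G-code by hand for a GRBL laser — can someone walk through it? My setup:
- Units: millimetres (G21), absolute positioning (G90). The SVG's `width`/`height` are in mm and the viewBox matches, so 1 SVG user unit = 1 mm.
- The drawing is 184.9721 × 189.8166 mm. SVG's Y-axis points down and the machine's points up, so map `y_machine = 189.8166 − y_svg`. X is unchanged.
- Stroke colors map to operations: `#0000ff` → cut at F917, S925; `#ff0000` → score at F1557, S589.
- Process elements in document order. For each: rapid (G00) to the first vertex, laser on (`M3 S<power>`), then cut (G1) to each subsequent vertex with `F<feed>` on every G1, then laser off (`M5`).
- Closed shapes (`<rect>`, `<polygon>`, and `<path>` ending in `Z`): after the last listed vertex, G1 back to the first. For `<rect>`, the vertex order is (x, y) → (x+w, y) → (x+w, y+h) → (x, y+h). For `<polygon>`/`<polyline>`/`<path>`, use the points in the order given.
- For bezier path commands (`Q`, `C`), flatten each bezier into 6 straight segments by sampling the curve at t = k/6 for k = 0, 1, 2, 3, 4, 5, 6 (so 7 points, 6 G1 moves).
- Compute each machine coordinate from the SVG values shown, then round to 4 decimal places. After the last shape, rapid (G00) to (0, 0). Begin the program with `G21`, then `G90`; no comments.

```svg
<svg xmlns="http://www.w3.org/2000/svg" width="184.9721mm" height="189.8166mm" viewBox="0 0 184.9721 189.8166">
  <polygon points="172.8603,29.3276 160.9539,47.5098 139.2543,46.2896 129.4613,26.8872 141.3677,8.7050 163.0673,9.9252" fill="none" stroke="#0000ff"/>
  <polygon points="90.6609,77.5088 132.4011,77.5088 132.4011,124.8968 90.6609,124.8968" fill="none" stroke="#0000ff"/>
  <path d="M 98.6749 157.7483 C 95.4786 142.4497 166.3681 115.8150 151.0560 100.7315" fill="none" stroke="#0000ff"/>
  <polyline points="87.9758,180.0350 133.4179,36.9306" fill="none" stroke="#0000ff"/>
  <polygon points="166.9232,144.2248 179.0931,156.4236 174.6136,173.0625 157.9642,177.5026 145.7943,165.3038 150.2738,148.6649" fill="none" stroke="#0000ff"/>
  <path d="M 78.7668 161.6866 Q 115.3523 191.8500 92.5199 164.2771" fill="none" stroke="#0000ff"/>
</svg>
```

Since the viewBox matches the mm dimensions, user units are millimetres directly. The only transform is the Y-flip y_m = 189.8166 − y_svg.

Shape 1 is a regular polygon drawn with `<polygon>`. Its stroke #0000ff means cut at S925, F917. After flipping Y the toolpath is (172.8603,160.4890) → (160.9539,142.3068) → (139.2543,143.5270) → (129.4613,162.9294) → (141.3677,181.1116) → (163.0673,179.8914) → (172.8603,160.4890), returning to the start.

Shape 2 is a rectangle drawn with `<polygon>`. Its stroke #0000ff means cut at S925, F917. After flipping Y the toolpath is (90.6609,112.3078) → (132.4011,112.3078) → (132.4011,64.9198) → (90.6609,64.9198) → (90.6609,112.3078), returning to the start.

Shape 3 is a cubic bezier drawn with `<path>`. Its stroke #0000ff means cut at S925, F917. After flipping Y the toolpath is (98.6749,32.0683) → (102.5085,40.5563) → (114.2373,50.2979) → (129.4089,60.6574) → (143.5708,70.9989) → (152.2707,80.6867) → (151.0560,89.0851).

Shape 4 is a line segment drawn with `<polyline>`. Its stroke #0000ff means cut at S925, F917. After flipping Y the toolpath is (87.9758,9.7816) → (133.4179,152.8860).

Shape 5 is a regular polygon drawn with `<polygon>`. Its stroke #0000ff means cut at S925, F917. After flipping Y the toolpath is (166.9232,45.5918) → (179.0931,33.3930) → (174.6136,16.7541) → (157.9642,12.3140) → (145.7943,24.5128) → (150.2738,41.1517) → (166.9232,45.5918), returning to the start.

Shape 6 is a quadratic bezier drawn with `<path>`. Its stroke #0000ff means cut at S925, F917. After flipping Y the toolpath is (78.7668,28.1300) → (89.3115,19.6793) → (96.5551,14.4362) → (100.4978,12.4007) → (101.1395,13.5727) → (98.4802,17.9523) → (92.5199,25.5395).

G21
G90
G00 X172.8603 Y160.4890
M3 S925
G1 X160.9539 Y142.3068 F917
G1 X139.2543 Y143.5270 F917
G1 X129.4613 Y162.9294 F917
G1 X141.3677 Y181.1116 F917
G1 X163.0673 Y179.8914 F917
G1 X172.8603 Y160.4890 F917
M5
G00 X90.6609 Y112.3078
M3 S925
G1 X132.4011 Y112.3078 F917
G1 X132.4011 Y64.9198 F917
G1 X90.6609 Y64.9198 F917
G1 X90.6609 Y112.3078 F917
M5
G00 X98.6749 Y32.0683
M3 S925
G1 X102.5085 Y40.5563 F917
G1 X114.2373 Y50.2979 F917
G1 X129.4089 Y60.6574 F917
G1 X143.5708 Y70.9989 F917
G1 X152.2707 Y80.6867 F917
G1 X151.0560 Y89.0851 F917
M5
G00 X87.9758 Y9.7816
M3 S925
G1 X133.4179 Y152.8860 F917
M5
G00 X166.9232 Y45.5918
M3 S925
G1 X179.0931 Y33.3930 F917
G1 X174.6136 Y16.7541 F917
G1 X157.9642 Y12.3140 F917
G1 X145.7943 Y24.5128 F917
G1 X150.2738 Y41.1517 F917
G1 X166.9232 Y45.5918 F917
M5
G00 X78.7668 Y28.1300
M3 S925
G1 X89.3115 Y19.6793 F917
G1 X96.5551 Y14.4362 F917
G1 X100.4978 Y12.4007 F917
G1 X101.1395 Y13.5727 F917
G1 X98.4802 Y17.9523 F917
G1 X92.5199 Y25.5395 F917
M5
G00 X0.0000 Y0.0000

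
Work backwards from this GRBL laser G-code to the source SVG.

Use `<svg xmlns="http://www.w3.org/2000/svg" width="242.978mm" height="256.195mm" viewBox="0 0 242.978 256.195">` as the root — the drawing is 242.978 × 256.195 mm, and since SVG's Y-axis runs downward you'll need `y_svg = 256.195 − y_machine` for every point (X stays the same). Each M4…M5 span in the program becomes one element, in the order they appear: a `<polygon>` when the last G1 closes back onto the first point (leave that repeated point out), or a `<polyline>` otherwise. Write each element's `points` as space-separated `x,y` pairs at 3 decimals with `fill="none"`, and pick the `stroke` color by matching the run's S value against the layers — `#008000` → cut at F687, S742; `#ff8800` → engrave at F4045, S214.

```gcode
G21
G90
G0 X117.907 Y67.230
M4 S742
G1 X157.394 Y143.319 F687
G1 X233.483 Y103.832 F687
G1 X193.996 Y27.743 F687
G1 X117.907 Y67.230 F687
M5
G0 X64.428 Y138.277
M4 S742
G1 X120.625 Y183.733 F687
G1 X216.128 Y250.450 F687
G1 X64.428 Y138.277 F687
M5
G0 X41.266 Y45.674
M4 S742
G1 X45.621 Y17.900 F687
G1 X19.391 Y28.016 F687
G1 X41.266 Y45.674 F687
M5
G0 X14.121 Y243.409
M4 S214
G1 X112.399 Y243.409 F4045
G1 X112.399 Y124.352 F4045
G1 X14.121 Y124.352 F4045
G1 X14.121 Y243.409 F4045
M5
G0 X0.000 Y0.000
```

<svg xmlns="http://www.w3.org/2000/svg" width="242.978mm" height="256.195mm" viewBox="0 0 242.978 256.195">
  <polygon points="117.907,188.965 157.394,112.876 233.483,152.363 193.996,228.452" fill="none" stroke="#008000"/>
  <polygon points="64.428,117.918 120.625,72.462 216.128,5.745" fill="none" stroke="#008000"/>
  <polygon points="41.266,210.521 45.621,238.295 19.391,228.179" fill="none" stroke="#008000"/>
  <polygon points="14.121,12.786 112.399,12.786 112.399,131.843 14.121,131.843" fill="none" stroke="#ff8800"/>
</svg>

Each laser-on run becomes one SVG element. Flip Y back into SVG space with y_svg = 256.195 − y_machine.

Run 1: the run's S742 means `#008000` (cut). The run returns to its start, so emit a `<polygon>` with points (Y-flipped): 117.907,188.965 157.394,112.876 233.483,152.363 193.996,228.452.

Run 2: the run's S742 means `#008000` (cut). The run returns to its start, so emit a `<polygon>` with points (Y-flipped): 64.428,117.918 120.625,72.462 216.128,5.745.

Run 3: power S742 maps to stroke `#008000` (cut). The run returns to its start, so emit a `<polygon>` with points (Y-flipped): 41.266,210.521 45.621,238.295 19.391,228.179.

Run 4: power S214 maps to stroke `#ff8800` (engrave). The run returns to its start, so emit a `<polygon>` with points (Y-flipped): 14.121,12.786 112.399,12.786 112.399,131.843 14.121,131.843.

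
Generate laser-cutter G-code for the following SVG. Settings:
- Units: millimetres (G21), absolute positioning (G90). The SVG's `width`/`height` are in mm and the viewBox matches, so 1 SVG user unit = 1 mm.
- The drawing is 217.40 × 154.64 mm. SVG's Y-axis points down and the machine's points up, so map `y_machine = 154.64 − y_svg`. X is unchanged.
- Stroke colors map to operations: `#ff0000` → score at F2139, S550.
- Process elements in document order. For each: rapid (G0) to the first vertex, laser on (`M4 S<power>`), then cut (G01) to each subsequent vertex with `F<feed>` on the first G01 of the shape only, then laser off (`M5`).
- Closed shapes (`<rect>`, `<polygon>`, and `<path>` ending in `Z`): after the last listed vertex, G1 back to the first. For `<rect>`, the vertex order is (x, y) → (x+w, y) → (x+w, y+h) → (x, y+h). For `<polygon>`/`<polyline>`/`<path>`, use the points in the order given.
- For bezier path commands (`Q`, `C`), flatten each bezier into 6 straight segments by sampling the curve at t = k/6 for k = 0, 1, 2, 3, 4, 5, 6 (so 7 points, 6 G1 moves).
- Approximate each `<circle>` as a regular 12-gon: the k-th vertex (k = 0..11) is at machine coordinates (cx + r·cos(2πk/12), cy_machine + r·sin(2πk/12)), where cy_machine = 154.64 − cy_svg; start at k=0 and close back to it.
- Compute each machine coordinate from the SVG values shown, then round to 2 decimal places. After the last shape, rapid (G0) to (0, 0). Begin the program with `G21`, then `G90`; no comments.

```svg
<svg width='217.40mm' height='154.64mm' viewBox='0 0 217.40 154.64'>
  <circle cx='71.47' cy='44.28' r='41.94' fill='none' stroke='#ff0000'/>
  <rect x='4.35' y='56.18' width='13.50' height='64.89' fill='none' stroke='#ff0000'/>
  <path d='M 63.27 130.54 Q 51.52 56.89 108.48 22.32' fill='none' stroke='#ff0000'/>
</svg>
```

Since the viewBox matches the mm dimensions, user units are millimetres directly. The only transform is the Y-flip y_m = 154.64 − y_svg.

Shape 1 is a circle drawn with `<circle>`. Its stroke #ff0000 means score at S550, F2139. After flipping Y the toolpath is (113.41,110.36) → (107.79,131.33) → (92.44,146.68) → (71.47,152.30) → (50.50,146.68) → (35.15,131.33) → (29.53,110.36) → (35.15,89.39) → (50.50,74.04) → (71.47,68.42) → (92.44,74.04) → (107.79,89.39) → (113.41,110.36), returning to the start.

Shape 2 is a rectangle drawn with `<rect>`. Its stroke #ff0000 means score at S550, F2139. After flipping Y the toolpath is (4.35,98.46) → (17.85,98.46) → (17.85,33.57) → (4.35,33.57) → (4.35,98.46), returning to the start.

Shape 3 is a quadratic bezier drawn with `<path>`. Its stroke #ff0000 means score at S550, F2139. After flipping Y the toolpath is (63.27,24.10) → (61.26,47.56) → (63.07,68.86) → (68.70,87.98) → (78.14,104.93) → (91.40,119.71) → (108.48,132.32).

G21
G90
G0 X113.41 Y110.36
M4 S550
G01 X107.79 Y131.33 F2139
G01 X92.44 Y146.68
G01 X71.47 Y152.30
G01 X50.50 Y146.68
G01 X35.15 Y131.33
G01 X29.53 Y110.36
G01 X35.15 Y89.39
G01 X50.50 Y74.04
G01 X71.47 Y68.42
G01 X92.44 Y74.04
G01 X107.79 Y89.39
G01 X113.41 Y110.36
M5
G0 X4.35 Y98.46
M4 S550
G01 X17.85 Y98.46 F2139
G01 X17.85 Y33.57
G01 X4.35 Y33.57
G01 X4.35 Y98.46
M5
G0 X63.27 Y24.10
M4 S550
G01 X61.26 Y47.56 F2139
G01 X63.07 Y68.86
G01 X68.70 Y87.98
G01 X78.14 Y104.93
G01 X91.40 Y119.71
G01 X108.48 Y132.32
M5
G0 X0.00 Y0.00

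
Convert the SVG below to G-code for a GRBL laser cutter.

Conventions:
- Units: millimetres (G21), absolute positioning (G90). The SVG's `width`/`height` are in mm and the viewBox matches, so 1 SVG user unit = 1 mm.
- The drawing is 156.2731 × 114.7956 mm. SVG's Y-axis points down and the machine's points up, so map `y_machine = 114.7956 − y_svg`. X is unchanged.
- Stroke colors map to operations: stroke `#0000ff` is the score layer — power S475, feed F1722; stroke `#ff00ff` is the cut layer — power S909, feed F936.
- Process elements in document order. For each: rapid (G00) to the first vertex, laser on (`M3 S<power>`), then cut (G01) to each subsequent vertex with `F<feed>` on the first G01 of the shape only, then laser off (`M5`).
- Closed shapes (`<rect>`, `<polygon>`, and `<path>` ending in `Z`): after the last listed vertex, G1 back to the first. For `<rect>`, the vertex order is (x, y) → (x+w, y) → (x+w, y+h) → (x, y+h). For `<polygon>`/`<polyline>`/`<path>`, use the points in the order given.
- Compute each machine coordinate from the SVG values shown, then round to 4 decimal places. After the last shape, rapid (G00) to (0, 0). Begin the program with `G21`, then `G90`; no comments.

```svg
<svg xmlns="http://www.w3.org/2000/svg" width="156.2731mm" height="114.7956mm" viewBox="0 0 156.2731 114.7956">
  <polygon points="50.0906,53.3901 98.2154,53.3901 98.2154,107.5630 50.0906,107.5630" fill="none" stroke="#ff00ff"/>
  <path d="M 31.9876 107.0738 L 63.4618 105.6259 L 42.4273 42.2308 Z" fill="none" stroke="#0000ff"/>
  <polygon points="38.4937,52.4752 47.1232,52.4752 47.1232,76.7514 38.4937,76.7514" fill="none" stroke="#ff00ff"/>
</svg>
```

G21
G90
G00 X50.0906 Y61.4055
M3 S909
G01 X98.2154 Y61.4055 F936
G01 X98.2154 Y7.2326
G01 X50.0906 Y7.2326
G01 X50.0906 Y61.4055
M5
G00 X31.9876 Y7.7218
M3 S475
G01 X63.4618 Y9.1697 F1722
G01 X42.4273 Y72.5648
G01 X31.9876 Y7.7218
M5
G00 X38.4937 Y62.3204
M3 S909
G01 X47.1232 Y62.3204 F936
G01 X47.1232 Y38.0442
G01 X38.4937 Y38.0442
G01 X38.4937 Y62.3204
M5
G00 X0.0000 Y0.0000

1 u = 1 mm; y_m = 114.7956 − y.

[1] `<polygon>` rectangle, #ff00ff→cut S909 F936: (50.0906,61.4055) → (98.2154,61.4055) → (98.2154,7.2326) → (50.0906,7.2326) → (50.0906,61.4055) (closed)

[2] `<path>` closed polygon, #0000ff→score S475 F1722: (31.9876,7.7218) → (63.4618,9.1697) → (42.4273,72.5648) → (31.9876,7.7218) (closed)

[3] `<polygon>` rectangle, #ff00ff→cut S909 F936: (38.4937,62.3204) → (47.1232,62.3204) → (47.1232,38.0442) → (38.4937,38.0442) → (38.4937,62.3204) (closed)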